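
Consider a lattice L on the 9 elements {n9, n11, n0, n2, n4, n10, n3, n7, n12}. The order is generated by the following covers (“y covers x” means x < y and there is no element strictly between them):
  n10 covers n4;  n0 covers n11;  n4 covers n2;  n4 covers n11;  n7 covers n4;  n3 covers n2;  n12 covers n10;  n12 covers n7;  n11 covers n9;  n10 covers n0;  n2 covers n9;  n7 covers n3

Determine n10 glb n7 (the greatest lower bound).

n4

Common lower bounds of {n10, n7}: n11, n2, n4, n9.
The greatest among these is n4.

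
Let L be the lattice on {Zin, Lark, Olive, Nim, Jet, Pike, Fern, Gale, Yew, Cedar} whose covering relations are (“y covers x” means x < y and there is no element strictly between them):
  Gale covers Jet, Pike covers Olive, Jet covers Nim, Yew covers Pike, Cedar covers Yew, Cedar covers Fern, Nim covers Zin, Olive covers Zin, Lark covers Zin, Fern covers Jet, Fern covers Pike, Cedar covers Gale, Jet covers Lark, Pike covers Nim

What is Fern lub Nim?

Common upper bounds of {Fern, Nim}: Cedar, Fern.
The least among these is Fern.

Fern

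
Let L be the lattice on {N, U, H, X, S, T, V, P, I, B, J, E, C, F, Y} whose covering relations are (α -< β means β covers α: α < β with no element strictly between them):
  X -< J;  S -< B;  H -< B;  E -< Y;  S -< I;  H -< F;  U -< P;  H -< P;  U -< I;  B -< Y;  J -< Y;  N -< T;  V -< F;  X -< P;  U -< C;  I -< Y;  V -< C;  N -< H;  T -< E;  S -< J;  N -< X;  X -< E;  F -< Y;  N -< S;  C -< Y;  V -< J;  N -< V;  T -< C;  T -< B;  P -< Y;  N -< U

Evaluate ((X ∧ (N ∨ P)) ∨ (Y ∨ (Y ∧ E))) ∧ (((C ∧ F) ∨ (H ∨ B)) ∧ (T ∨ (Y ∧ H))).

N ∨ P = P
X ∧ P = X
Y ∧ E = E
Y ∨ E = Y
X ∨ Y = Y
C ∧ F = V
H ∨ B = B
V ∨ B = Y
Y ∧ H = H
T ∨ H = B
Y ∧ B = B
Y ∧ B = B

B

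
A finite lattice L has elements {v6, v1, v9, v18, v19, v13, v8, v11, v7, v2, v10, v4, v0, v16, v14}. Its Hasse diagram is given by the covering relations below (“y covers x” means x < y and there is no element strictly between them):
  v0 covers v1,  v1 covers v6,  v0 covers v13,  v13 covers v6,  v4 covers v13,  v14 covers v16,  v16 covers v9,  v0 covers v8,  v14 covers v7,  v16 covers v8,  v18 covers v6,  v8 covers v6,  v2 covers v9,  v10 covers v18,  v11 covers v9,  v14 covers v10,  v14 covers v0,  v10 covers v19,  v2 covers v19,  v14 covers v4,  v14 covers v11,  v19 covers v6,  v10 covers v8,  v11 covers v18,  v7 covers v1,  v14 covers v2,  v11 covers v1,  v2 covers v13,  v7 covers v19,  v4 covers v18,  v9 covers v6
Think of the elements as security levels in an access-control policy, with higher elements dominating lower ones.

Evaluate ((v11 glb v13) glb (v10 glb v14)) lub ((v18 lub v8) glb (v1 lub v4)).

v10

v11 ∧ v13 = v6
v10 ∧ v14 = v10
v6 ∧ v10 = v6
v18 ∨ v8 = v10
v1 ∨ v4 = v14
v10 ∧ v14 = v10
v6 ∨ v10 = v10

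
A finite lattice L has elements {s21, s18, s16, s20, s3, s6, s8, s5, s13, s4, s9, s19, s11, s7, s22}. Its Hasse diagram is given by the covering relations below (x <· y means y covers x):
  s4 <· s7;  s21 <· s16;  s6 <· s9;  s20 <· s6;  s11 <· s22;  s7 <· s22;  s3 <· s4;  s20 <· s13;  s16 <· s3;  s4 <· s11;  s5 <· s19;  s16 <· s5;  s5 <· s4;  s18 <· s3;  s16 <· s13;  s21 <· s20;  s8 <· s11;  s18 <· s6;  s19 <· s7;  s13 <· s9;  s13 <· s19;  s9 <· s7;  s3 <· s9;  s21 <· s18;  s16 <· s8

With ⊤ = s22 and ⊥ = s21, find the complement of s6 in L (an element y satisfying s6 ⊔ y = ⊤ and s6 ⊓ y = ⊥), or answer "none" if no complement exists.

s8

Need y with s6 ∨ y = s22 and s6 ∧ y = s21.
Checking each element gives: s8.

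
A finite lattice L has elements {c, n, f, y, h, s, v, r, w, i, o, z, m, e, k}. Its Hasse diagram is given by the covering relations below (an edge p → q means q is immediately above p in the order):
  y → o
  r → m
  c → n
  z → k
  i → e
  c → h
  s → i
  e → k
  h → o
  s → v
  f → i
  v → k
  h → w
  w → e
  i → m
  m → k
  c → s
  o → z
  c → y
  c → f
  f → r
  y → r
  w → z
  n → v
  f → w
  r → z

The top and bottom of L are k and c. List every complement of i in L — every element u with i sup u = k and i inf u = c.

Need u with i ∨ u = k and i ∧ u = c.
Checking each element gives: n, o.

n, o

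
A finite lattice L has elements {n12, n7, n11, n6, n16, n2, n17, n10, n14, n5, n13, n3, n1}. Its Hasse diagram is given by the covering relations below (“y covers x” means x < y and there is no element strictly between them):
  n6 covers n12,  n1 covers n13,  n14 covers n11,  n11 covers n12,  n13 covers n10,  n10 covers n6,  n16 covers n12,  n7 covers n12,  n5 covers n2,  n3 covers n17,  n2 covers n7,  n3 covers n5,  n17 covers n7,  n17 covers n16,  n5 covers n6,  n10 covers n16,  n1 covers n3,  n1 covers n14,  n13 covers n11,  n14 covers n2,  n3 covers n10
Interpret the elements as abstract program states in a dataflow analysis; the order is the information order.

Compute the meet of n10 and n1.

n10

Common lower bounds of {n10, n1}: n10, n12, n16, n6.
The greatest among these is n10.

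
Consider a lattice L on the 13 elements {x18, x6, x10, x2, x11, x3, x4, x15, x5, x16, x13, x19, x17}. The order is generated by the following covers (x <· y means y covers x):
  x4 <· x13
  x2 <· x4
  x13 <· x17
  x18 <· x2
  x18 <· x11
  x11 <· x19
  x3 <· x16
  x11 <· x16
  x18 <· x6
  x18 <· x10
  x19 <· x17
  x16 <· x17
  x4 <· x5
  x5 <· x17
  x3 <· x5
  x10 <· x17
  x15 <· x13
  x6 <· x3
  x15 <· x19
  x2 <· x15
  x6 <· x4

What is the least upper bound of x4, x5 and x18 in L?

x5

Common upper bounds of {x4, x5, x18}: x17, x5.
The least among these is x5.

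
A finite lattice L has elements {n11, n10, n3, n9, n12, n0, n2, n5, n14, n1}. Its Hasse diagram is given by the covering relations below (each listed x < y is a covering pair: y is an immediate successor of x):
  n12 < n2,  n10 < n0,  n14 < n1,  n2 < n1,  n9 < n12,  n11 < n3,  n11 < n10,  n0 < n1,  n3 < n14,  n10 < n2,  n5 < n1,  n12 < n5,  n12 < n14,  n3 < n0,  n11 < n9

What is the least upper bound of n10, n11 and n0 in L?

Common upper bounds of {n10, n11, n0}: n0, n1.
The least among these is n0.

n0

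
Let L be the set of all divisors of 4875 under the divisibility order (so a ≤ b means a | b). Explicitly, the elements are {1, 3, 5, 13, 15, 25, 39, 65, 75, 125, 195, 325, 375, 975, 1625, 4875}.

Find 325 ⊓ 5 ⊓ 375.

5

Common lower bounds of {325, 5, 375}: 1, 5.
The greatest among these is 5.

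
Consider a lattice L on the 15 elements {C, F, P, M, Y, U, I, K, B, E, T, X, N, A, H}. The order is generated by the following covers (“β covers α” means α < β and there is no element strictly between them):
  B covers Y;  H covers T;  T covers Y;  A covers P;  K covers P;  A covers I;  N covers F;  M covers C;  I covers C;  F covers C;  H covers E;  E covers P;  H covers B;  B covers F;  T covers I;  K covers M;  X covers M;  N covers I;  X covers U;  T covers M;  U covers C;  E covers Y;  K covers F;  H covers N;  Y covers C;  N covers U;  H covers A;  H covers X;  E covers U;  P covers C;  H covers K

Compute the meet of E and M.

C

Common lower bounds of {E, M}: C.
The greatest among these is C.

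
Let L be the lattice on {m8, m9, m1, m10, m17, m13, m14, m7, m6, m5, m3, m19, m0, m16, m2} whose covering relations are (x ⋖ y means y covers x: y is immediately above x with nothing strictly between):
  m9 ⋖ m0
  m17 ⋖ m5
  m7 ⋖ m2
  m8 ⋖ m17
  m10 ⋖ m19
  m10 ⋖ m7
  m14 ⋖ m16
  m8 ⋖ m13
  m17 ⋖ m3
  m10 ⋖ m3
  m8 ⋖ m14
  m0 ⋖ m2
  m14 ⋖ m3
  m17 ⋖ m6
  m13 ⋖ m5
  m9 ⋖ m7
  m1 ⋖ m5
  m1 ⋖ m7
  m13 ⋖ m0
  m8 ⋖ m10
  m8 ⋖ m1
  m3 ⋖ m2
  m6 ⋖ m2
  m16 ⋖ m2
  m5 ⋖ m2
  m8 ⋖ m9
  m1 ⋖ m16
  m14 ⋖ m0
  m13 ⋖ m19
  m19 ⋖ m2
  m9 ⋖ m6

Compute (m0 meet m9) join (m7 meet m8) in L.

m0 ∧ m9 = m9
m7 ∧ m8 = m8
m9 ∨ m8 = m9

m9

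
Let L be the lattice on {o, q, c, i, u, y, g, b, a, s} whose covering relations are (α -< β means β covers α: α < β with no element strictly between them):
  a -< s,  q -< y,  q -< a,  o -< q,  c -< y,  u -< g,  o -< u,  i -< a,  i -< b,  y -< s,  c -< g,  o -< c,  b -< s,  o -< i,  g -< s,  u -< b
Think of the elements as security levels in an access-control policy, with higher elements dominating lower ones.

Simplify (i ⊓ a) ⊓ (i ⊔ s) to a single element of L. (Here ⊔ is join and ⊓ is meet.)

i

i ∧ a = i
i ∨ s = s
i ∧ s = i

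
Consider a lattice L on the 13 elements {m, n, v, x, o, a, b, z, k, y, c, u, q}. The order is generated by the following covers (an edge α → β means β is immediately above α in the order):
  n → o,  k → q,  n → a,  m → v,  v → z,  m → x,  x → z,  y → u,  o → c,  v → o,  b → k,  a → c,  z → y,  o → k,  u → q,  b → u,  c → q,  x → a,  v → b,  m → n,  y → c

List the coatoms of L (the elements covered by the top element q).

The coatoms are exactly the elements covered by q: c, k, u.

c, k, u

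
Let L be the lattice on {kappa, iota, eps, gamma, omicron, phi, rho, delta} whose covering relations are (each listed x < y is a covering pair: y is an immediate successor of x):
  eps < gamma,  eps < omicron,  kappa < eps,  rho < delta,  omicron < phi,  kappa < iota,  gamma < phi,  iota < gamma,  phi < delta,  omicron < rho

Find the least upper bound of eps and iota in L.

gamma

Common upper bounds of {eps, iota}: delta, gamma, phi.
The least among these is gamma.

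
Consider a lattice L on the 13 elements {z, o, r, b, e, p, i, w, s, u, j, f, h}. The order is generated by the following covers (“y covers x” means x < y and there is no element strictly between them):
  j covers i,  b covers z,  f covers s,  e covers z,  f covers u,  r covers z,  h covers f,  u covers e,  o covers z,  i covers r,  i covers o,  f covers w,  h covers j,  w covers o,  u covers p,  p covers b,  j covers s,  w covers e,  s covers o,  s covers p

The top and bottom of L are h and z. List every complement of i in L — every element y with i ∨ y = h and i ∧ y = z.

e, u

Need y with i ∨ y = h and i ∧ y = z.
Checking each element gives: e, u.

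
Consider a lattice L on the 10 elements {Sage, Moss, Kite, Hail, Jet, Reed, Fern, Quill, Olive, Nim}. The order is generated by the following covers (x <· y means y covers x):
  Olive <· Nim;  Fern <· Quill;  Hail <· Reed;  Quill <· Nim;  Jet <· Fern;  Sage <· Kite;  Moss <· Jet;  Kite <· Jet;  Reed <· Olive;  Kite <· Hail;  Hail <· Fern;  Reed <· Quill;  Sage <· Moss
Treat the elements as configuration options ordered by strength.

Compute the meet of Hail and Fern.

Common lower bounds of {Hail, Fern}: Hail, Kite, Sage.
The greatest among these is Hail.

Hail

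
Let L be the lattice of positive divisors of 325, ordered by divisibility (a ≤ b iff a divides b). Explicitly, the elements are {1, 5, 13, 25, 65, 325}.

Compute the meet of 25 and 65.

5

Common lower bounds of {25, 65}: 1, 5.
The greatest among these is 5.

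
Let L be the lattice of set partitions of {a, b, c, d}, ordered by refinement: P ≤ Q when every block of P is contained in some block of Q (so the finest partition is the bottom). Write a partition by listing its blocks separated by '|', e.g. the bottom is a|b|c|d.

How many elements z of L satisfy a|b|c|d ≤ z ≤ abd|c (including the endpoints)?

The interval [a|b|c|d, abd|c] = {abd|c, ab|c|d, ad|b|c, a|bd|c, a|b|c|d}, which has 5 elements.

5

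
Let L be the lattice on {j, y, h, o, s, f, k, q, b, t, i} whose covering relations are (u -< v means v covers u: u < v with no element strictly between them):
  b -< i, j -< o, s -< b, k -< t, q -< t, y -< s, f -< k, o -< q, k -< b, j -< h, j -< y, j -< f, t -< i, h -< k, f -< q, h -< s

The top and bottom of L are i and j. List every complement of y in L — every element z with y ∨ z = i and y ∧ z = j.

o, q, t

Need z with y ∨ z = i and y ∧ z = j.
Checking each element gives: o, q, t.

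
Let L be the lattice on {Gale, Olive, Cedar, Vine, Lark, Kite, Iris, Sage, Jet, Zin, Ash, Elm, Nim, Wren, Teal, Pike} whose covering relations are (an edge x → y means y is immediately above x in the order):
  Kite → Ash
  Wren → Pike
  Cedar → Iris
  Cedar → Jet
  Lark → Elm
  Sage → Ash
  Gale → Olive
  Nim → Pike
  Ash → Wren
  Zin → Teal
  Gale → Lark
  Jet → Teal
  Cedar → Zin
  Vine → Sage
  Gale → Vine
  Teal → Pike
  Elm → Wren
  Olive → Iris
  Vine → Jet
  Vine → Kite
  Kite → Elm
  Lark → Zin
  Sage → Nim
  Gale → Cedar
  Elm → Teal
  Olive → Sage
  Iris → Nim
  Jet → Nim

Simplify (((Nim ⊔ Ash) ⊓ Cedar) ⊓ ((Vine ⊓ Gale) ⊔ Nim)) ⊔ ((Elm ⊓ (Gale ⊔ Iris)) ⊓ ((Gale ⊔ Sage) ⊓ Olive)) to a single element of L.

Nim ∨ Ash = Pike
Pike ∧ Cedar = Cedar
Vine ∧ Gale = Gale
Gale ∨ Nim = Nim
Cedar ∧ Nim = Cedar
Gale ∨ Iris = Iris
Elm ∧ Iris = Gale
Gale ∨ Sage = Sage
Sage ∧ Olive = Olive
Gale ∧ Olive = Gale
Cedar ∨ Gale = Cedar

Cedar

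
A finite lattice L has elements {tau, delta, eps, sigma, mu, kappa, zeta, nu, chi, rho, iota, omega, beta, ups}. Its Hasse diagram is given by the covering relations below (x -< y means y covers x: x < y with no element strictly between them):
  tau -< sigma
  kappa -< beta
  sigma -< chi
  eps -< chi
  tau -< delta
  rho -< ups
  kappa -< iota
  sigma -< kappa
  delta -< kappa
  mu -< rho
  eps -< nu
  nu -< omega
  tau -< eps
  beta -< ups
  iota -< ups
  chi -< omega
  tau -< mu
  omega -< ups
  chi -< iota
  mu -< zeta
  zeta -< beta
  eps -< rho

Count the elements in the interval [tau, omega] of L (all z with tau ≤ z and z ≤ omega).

The interval [tau, omega] = {chi, eps, nu, omega, sigma, tau}, which has 6 elements.

6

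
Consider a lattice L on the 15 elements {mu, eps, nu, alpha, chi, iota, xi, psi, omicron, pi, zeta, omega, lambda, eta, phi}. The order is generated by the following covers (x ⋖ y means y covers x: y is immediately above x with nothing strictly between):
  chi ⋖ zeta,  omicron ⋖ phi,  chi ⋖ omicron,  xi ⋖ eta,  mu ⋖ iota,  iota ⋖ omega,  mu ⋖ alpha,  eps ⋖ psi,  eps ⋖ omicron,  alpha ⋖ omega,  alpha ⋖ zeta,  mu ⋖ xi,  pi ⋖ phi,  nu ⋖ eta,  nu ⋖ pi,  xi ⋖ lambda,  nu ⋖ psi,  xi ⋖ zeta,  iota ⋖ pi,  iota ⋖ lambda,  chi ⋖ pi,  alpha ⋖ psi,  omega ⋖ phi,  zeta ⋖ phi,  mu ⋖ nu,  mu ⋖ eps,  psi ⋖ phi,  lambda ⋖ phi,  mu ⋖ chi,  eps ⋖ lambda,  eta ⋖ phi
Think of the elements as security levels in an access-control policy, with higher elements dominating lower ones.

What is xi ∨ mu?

xi

Common upper bounds of {xi, mu}: eta, lambda, phi, xi, zeta.
The least among these is xi.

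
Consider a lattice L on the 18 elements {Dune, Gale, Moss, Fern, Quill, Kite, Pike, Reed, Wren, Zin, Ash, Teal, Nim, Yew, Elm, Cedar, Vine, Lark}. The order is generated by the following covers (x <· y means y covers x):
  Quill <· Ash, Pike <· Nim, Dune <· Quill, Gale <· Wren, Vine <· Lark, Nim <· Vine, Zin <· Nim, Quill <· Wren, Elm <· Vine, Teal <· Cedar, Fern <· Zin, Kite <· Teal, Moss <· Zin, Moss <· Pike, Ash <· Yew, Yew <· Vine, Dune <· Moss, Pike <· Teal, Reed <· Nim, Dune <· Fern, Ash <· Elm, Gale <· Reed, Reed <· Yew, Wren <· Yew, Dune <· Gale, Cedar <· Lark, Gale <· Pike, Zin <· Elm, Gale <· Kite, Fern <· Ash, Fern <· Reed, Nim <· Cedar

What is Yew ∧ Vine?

Common lower bounds of {Yew, Vine}: Ash, Dune, Fern, Gale, Quill, Reed, Wren, Yew.
The greatest among these is Yew.

Yew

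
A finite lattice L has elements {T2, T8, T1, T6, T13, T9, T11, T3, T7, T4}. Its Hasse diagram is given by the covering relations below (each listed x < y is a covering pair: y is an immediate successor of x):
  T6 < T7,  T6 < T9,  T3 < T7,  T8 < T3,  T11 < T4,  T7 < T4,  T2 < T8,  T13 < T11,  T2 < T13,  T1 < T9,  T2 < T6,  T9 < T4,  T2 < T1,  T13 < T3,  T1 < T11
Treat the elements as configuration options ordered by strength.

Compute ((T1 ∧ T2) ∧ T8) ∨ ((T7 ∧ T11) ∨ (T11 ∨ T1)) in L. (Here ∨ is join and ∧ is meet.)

T11

T1 ∧ T2 = T2
T2 ∧ T8 = T2
T7 ∧ T11 = T13
T11 ∨ T1 = T11
T13 ∨ T11 = T11
T2 ∨ T11 = T11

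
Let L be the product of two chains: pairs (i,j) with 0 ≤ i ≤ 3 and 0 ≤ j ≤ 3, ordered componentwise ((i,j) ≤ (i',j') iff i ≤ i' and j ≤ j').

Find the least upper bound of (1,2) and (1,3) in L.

(1,3)

In a product of chains, the join is componentwise max, giving (1,3).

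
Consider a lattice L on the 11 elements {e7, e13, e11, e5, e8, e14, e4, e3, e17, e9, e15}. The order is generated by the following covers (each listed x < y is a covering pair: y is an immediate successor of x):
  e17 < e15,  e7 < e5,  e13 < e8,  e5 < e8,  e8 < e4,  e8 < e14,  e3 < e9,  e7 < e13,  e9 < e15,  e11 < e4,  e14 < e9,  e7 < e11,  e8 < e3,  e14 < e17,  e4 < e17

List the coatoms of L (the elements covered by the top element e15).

The coatoms are exactly the elements covered by e15: e17, e9.

e17, e9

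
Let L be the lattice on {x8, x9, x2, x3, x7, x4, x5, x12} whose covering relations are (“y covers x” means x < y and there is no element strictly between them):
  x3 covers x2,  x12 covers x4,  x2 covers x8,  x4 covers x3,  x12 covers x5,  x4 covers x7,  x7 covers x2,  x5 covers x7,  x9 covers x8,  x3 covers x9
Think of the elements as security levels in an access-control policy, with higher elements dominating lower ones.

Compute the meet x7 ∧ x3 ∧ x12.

Common lower bounds of {x7, x3, x12}: x2, x8.
The greatest among these is x2.

x2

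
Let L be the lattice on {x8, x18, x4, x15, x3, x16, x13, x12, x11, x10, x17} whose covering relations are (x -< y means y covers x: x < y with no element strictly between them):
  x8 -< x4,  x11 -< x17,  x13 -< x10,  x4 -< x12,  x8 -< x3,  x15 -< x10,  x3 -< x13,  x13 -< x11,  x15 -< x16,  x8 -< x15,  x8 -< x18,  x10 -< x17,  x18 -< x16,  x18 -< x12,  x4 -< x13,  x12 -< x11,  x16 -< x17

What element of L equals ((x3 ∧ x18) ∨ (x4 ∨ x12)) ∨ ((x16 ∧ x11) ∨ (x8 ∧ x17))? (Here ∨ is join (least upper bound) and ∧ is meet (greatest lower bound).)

x3 ∧ x18 = x8
x4 ∨ x12 = x12
x8 ∨ x12 = x12
x16 ∧ x11 = x18
x8 ∧ x17 = x8
x18 ∨ x8 = x18
x12 ∨ x18 = x12

x12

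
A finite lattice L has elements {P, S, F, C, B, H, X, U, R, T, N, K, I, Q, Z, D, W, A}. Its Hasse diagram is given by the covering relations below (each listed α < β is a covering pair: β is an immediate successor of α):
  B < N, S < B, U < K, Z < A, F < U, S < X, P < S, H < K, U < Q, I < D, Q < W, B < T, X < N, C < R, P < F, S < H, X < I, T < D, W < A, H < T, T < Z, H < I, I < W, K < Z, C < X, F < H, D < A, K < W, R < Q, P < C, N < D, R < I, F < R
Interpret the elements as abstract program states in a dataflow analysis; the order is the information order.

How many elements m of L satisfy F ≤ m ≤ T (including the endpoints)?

3

The interval [F, T] = {F, H, T}, which has 3 elements.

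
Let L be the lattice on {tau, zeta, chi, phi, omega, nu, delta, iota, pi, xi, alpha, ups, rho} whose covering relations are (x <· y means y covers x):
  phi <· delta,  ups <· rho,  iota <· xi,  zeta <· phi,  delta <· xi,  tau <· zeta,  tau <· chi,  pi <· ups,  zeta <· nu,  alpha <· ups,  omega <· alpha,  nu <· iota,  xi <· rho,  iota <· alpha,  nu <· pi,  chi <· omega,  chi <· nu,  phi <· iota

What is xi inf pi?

Common lower bounds of {xi, pi}: chi, nu, tau, zeta.
The greatest among these is nu.

nu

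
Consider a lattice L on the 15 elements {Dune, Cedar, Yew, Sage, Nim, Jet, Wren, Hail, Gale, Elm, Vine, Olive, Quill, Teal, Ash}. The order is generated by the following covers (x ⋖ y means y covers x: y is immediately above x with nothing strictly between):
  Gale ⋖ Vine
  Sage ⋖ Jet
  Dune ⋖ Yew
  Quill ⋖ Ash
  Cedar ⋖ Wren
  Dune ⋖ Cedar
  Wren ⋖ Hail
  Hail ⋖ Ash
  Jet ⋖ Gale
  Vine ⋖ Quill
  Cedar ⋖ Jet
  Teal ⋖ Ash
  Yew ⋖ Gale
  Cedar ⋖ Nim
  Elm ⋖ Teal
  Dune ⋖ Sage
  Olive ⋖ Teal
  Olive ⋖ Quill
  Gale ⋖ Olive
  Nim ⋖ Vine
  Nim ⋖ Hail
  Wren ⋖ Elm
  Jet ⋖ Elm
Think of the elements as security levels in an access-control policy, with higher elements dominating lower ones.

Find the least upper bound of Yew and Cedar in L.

Common upper bounds of {Yew, Cedar}: Ash, Gale, Olive, Quill, Teal, Vine.
The least among these is Gale.

Gale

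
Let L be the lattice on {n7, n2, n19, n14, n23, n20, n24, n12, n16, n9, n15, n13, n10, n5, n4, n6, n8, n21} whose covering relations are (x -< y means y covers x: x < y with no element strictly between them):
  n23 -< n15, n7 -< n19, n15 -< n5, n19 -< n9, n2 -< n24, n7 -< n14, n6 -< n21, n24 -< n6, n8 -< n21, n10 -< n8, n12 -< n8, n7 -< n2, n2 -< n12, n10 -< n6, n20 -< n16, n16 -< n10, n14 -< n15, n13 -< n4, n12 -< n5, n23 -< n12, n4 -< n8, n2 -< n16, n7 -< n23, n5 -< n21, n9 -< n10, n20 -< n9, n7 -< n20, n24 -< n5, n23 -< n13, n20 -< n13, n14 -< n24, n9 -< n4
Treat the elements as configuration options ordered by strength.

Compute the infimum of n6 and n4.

Common lower bounds of {n6, n4}: n19, n20, n7, n9.
The greatest among these is n9.

n9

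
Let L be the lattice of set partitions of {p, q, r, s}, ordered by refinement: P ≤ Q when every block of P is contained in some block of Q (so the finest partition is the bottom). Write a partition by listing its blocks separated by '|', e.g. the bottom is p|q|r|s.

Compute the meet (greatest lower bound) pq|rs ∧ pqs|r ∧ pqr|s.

The meet (common refinement) of pq|rs, pqs|r, pqr|s intersects blocks pairwise, giving pq|r|s.

pq|r|s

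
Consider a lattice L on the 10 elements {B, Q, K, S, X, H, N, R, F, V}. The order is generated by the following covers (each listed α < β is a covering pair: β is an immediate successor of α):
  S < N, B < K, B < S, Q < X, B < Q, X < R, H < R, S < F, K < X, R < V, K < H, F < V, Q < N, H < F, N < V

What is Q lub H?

R

Common upper bounds of {Q, H}: R, V.
The least among these is R.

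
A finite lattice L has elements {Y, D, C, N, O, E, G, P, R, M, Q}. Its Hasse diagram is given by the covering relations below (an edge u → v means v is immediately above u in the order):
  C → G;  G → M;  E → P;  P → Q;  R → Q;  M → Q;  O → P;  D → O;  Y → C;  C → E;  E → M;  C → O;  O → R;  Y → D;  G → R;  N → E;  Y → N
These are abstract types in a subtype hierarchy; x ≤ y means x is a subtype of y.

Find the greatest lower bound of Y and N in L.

Common lower bounds of {Y, N}: Y.
The greatest among these is Y.

Y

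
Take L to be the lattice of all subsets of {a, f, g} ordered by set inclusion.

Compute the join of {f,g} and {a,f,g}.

Under ⊆, join is union: {f,g} ∪ {a,f,g} = {a,f,g}.

{a,f,g}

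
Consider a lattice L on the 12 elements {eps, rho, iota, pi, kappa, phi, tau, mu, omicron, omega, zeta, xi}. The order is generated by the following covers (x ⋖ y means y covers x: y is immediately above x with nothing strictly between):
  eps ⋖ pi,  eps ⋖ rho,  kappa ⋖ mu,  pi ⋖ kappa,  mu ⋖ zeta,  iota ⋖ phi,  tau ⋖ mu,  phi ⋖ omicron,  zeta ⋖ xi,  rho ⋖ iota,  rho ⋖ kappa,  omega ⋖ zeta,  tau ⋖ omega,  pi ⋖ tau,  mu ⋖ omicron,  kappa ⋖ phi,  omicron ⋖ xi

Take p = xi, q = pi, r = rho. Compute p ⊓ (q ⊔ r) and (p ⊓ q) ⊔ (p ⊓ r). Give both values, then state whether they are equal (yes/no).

kappa; kappa; yes

q ⊔ r = kappa, so p ⊓ (q ⊔ r) = xi ⊓ kappa = kappa.
p ⊓ q = pi and p ⊓ r = rho, so (p ⊓ q) ⊔ (p ⊓ r) = pi ⊔ rho = kappa.
Equal: yes.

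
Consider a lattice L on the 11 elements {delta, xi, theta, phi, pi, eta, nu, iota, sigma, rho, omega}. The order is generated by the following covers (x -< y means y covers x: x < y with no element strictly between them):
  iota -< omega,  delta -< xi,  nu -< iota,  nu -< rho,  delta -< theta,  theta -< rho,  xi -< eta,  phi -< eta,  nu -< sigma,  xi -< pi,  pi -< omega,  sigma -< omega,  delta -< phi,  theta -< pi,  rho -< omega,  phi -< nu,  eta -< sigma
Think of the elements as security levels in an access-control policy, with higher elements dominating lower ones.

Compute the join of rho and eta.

Common upper bounds of {rho, eta}: omega.
The least among these is omega.

omega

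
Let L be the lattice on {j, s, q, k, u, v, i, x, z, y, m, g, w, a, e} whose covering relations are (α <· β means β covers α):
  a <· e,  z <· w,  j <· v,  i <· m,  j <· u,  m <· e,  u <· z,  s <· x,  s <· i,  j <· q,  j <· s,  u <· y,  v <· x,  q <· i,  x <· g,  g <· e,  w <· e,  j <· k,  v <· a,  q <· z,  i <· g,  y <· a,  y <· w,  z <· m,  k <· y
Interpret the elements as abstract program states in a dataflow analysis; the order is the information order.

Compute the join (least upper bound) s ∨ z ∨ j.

m

Common upper bounds of {s, z, j}: e, m.
The least among these is m.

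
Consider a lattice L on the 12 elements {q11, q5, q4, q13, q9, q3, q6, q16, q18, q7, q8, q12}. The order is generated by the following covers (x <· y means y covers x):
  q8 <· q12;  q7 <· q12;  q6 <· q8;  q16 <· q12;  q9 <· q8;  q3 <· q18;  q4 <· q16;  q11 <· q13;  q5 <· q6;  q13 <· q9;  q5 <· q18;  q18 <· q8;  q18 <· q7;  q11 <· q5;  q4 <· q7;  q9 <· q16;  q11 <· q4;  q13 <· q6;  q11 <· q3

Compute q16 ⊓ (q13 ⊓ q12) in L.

q13

q13 ∧ q12 = q13
q16 ∧ q13 = q13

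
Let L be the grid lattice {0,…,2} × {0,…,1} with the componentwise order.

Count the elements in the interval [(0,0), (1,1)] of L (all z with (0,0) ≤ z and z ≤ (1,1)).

4

The interval [(0,0), (1,1)] = {(0,0), (0,1), (1,0), (1,1)}, which has 4 elements.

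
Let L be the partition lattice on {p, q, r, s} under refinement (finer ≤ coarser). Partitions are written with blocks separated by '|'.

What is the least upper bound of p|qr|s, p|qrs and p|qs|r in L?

p|qrs

The join of p|qr|s, p|qrs, p|qs|r merges any blocks that overlap across the partitions, giving p|qrs.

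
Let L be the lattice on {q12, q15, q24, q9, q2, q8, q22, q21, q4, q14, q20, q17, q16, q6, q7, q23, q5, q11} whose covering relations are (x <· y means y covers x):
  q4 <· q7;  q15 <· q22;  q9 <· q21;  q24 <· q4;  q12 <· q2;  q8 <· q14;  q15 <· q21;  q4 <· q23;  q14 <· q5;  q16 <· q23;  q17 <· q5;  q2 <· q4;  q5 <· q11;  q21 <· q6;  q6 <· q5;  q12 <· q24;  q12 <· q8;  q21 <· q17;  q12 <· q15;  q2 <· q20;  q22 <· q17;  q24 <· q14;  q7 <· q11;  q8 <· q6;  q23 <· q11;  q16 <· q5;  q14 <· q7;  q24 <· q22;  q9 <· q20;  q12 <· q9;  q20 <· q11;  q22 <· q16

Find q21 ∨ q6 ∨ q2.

Common upper bounds of {q21, q6, q2}: q11.
The least among these is q11.

q11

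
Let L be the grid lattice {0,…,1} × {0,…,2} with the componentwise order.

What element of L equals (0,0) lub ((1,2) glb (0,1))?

(0,1)

(1,2) ∧ (0,1) = (0,1)
(0,0) ∨ (0,1) = (0,1)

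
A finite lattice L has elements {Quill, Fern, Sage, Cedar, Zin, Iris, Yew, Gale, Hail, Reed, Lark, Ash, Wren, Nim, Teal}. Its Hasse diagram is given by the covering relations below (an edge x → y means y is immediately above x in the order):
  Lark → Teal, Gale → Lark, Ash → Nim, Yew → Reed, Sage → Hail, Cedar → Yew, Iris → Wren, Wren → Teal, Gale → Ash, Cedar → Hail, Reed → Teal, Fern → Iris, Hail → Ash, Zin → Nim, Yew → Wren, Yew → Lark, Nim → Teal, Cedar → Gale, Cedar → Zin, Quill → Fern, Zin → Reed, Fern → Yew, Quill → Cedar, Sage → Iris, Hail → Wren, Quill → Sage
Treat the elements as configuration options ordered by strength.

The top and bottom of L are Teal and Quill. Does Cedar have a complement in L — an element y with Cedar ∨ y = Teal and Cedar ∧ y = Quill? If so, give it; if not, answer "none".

none

For every candidate y, either Cedar ∨ y ≠ Teal or Cedar ∧ y ≠ Quill; no complement exists.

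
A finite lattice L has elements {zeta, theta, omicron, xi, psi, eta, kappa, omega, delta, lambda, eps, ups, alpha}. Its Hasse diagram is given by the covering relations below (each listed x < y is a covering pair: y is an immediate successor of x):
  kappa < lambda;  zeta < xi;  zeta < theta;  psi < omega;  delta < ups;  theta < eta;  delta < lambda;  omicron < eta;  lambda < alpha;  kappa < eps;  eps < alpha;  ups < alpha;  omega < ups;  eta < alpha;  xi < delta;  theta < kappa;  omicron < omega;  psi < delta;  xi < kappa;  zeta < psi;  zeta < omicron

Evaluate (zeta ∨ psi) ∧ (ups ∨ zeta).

zeta ∨ psi = psi
ups ∨ zeta = ups
psi ∧ ups = psi

psi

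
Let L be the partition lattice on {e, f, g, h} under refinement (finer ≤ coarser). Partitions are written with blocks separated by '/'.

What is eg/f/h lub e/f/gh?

egh/f

The join of eg/f/h and e/f/gh merges any blocks that overlap across the partitions, giving egh/f.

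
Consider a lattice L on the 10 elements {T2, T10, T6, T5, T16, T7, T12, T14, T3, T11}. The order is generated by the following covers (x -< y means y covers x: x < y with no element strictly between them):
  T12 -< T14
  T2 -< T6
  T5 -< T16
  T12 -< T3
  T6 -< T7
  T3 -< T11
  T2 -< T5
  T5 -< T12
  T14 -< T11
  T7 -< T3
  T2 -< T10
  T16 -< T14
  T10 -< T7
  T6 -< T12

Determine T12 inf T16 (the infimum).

T5

Common lower bounds of {T12, T16}: T2, T5.
The greatest among these is T5.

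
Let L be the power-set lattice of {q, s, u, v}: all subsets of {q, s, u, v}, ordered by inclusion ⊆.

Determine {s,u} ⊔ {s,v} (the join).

Under ⊆, join is union: {s,u} ∪ {s,v} = {s,u,v}.

{s,u,v}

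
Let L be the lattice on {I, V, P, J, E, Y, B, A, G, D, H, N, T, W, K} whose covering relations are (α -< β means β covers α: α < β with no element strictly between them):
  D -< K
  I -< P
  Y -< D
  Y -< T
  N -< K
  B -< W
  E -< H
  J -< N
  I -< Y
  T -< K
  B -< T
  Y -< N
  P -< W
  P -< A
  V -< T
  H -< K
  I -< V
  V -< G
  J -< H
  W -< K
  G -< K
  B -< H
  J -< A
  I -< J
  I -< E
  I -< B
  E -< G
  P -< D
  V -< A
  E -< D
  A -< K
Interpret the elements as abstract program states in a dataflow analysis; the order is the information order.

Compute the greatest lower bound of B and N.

I

Common lower bounds of {B, N}: I.
The greatest among these is I.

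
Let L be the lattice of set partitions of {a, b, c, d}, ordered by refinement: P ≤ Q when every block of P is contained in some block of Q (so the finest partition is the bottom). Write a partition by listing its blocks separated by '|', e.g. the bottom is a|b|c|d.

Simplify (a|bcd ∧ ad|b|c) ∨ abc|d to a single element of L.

a|bcd ∧ ad|b|c = a|b|c|d
a|b|c|d ∨ abc|d = abc|d

abc|d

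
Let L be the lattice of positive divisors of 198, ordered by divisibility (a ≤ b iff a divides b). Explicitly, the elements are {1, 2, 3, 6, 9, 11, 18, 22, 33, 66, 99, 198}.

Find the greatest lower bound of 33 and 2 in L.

1

In the divisibility order, the meet is the greatest common divisor: gcd(33, 2) = 1.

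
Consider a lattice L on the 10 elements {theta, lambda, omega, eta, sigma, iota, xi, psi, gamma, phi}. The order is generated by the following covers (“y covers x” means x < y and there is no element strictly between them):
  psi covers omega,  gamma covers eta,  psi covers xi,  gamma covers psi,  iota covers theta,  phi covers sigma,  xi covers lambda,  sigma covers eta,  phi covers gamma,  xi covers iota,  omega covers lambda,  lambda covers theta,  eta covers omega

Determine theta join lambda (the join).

Common upper bounds of {theta, lambda}: eta, gamma, lambda, omega, phi, psi, sigma, xi.
The least among these is lambda.

lambda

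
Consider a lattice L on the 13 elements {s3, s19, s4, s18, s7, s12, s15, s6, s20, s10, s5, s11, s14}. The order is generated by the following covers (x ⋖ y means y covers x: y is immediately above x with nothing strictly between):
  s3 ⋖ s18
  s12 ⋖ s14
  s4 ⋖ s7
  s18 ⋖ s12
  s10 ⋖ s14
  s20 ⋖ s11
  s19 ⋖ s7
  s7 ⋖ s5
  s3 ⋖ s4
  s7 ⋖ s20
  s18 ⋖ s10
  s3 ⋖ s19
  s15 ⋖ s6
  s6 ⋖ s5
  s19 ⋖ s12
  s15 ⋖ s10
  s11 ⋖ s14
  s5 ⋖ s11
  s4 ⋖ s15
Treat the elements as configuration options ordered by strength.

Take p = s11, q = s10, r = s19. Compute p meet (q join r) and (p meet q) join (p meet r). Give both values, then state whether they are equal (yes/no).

s11; s5; no

q join r = s14, so p meet (q join r) = s11 meet s14 = s11.
p meet q = s15 and p meet r = s19, so (p meet q) join (p meet r) = s15 join s19 = s5.
Equal: no.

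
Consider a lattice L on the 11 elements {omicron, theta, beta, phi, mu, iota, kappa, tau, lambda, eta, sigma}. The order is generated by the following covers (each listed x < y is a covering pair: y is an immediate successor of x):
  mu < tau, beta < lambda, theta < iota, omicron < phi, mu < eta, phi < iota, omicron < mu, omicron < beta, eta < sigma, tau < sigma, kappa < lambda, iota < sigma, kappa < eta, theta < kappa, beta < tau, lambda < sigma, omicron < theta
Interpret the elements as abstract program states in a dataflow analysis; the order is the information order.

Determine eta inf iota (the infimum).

Common lower bounds of {eta, iota}: omicron, theta.
The greatest among these is theta.

theta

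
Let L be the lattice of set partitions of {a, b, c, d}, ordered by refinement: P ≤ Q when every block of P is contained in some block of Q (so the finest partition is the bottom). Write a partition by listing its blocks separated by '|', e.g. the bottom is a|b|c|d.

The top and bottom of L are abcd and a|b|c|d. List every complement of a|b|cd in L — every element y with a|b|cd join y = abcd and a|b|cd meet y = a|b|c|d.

abc|d, abd|c, ac|bd, ad|bc

Need y with a|b|cd ∨ y = abcd and a|b|cd ∧ y = a|b|c|d.
Checking each element gives: abc|d, abd|c, ac|bd, ad|bc.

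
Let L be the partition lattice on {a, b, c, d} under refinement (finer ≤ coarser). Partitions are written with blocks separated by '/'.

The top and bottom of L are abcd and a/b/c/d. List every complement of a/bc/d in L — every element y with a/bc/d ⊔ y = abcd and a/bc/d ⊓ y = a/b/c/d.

Need y with a/bc/d ∨ y = abcd and a/bc/d ∧ y = a/b/c/d.
Checking each element gives: ab/cd, abd/c, ac/bd, acd/b.

ab/cd, abd/c, ac/bd, acd/b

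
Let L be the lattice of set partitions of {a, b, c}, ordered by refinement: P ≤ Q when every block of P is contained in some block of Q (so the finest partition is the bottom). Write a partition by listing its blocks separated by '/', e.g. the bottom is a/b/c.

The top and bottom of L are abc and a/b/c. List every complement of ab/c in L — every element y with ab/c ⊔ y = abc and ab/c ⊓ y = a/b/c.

a/bc, ac/b

Need y with ab/c ∨ y = abc and ab/c ∧ y = a/b/c.
Checking each element gives: a/bc, ac/b.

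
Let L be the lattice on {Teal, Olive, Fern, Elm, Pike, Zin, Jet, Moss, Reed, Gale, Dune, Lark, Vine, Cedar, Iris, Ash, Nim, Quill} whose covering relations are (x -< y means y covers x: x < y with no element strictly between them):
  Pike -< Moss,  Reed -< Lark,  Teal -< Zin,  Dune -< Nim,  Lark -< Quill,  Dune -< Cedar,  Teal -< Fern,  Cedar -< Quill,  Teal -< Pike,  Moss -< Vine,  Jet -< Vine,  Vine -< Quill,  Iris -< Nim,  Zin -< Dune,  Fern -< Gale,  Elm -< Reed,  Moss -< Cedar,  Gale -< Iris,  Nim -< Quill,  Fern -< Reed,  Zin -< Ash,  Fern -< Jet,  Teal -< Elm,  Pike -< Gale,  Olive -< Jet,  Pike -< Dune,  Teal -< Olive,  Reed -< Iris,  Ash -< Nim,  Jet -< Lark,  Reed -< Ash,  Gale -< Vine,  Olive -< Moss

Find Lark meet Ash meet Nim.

Reed

Common lower bounds of {Lark, Ash, Nim}: Elm, Fern, Reed, Teal.
The greatest among these is Reed.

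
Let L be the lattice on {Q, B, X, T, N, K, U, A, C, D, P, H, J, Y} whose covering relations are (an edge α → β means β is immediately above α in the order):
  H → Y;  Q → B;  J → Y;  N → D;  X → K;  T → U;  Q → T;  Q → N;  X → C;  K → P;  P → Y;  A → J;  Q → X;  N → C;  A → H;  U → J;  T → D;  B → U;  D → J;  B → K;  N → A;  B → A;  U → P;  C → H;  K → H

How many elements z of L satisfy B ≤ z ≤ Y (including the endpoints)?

8

The interval [B, Y] = {A, B, H, J, K, P, U, Y}, which has 8 elements.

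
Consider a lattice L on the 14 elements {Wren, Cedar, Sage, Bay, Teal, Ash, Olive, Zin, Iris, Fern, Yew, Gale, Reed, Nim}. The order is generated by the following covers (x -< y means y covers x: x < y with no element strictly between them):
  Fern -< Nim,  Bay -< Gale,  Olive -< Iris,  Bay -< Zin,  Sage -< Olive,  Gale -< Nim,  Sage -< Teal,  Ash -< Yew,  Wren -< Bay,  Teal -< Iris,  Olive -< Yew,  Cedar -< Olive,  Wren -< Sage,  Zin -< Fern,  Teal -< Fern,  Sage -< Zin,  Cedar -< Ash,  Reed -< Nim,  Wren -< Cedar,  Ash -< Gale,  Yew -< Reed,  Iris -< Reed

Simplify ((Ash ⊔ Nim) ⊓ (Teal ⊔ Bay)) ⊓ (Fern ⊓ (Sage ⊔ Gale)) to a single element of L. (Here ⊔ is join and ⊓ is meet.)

Ash ∨ Nim = Nim
Teal ∨ Bay = Fern
Nim ∧ Fern = Fern
Sage ∨ Gale = Nim
Fern ∧ Nim = Fern
Fern ∧ Fern = Fern

Fern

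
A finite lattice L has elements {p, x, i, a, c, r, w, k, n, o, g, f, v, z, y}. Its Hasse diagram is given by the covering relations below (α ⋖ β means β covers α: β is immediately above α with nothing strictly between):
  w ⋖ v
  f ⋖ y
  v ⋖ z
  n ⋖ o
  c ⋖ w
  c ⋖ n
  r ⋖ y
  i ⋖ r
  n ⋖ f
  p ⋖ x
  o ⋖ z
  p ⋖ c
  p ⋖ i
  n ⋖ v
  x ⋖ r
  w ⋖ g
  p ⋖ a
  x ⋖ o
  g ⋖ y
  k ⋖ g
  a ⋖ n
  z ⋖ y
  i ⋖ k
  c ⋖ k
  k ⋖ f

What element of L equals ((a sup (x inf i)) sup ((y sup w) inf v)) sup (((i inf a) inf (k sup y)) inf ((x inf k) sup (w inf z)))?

v

x ∧ i = p
a ∨ p = a
y ∨ w = y
y ∧ v = v
a ∨ v = v
i ∧ a = p
k ∨ y = y
p ∧ y = p
x ∧ k = p
w ∧ z = w
p ∨ w = w
p ∧ w = p
v ∨ p = v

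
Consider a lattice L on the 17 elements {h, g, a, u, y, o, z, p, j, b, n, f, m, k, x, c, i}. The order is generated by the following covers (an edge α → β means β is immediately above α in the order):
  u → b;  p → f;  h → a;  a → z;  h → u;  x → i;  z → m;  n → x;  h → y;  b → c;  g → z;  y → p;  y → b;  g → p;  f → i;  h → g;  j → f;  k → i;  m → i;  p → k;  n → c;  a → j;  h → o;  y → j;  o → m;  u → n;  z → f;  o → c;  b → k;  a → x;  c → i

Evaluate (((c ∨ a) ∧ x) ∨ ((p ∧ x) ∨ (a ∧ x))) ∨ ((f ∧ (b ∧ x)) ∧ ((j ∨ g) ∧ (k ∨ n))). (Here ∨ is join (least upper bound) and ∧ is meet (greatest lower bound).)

c ∨ a = i
i ∧ x = x
p ∧ x = h
a ∧ x = a
h ∨ a = a
x ∨ a = x
b ∧ x = u
f ∧ u = h
j ∨ g = f
k ∨ n = i
f ∧ i = f
h ∧ f = h
x ∨ h = x

x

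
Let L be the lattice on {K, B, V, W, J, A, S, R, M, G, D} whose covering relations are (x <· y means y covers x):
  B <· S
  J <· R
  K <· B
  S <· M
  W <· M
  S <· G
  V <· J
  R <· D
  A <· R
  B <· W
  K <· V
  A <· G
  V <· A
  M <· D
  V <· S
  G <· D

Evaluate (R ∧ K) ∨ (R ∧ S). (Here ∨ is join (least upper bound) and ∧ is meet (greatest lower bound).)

V

R ∧ K = K
R ∧ S = V
K ∨ V = V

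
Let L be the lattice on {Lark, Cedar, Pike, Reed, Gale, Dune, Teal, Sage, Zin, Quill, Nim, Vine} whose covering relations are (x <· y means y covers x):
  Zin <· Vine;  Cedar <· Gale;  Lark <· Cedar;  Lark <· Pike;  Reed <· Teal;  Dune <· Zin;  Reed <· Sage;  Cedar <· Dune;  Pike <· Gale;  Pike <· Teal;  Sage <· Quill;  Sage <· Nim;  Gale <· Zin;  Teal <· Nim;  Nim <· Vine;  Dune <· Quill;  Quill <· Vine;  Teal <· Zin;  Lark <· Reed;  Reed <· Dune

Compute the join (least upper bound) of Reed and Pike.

Common upper bounds of {Reed, Pike}: Nim, Teal, Vine, Zin.
The least among these is Teal.

Teal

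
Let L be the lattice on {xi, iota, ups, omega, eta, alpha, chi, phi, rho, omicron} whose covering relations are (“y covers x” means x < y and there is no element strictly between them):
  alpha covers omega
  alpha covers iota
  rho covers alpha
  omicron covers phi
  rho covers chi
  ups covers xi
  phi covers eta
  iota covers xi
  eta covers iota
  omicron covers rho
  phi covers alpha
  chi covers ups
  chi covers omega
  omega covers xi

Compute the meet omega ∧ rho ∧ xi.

Common lower bounds of {omega, rho, xi}: xi.
The greatest among these is xi.

xi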